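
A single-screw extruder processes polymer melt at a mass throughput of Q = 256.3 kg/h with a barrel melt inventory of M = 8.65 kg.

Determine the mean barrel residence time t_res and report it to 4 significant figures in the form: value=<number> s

Convert throughput: Q = 256.3 kg/h = 256.3/3600 = 0.0711944 kg/s
t_res = M / Q_s = 8.65 ÷ 0.0711944 = 121.498 s

value=121.5 s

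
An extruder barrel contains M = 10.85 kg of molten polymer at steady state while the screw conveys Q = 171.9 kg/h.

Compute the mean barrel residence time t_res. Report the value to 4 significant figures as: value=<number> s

Q_s = Q / 3600 = 171.9 / 3600 = 0.04775 kg/s
t_res = M / Q_s = 10.85 / 0.04775 = 227.225 s

value=227.2 s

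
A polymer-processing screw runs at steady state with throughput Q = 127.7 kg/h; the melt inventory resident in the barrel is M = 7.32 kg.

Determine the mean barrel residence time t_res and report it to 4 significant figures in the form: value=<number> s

Q_s = Q / 3600 = 127.7 / 3600 = 0.0354722 kg/s
Mean residence time: t_res = M/Q_s = 7.32 kg / 0.0354722 kg/s = 206.359 s

value=206.4 s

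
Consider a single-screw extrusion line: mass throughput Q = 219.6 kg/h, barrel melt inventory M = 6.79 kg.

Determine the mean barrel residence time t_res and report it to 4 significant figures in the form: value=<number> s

Q_s = Q / 3600 = 219.6 / 3600 = 0.061 kg/s
Mean residence time: t_res = M/Q_s = 6.79 kg / 0.061 kg/s = 111.311 s

value=111.3 s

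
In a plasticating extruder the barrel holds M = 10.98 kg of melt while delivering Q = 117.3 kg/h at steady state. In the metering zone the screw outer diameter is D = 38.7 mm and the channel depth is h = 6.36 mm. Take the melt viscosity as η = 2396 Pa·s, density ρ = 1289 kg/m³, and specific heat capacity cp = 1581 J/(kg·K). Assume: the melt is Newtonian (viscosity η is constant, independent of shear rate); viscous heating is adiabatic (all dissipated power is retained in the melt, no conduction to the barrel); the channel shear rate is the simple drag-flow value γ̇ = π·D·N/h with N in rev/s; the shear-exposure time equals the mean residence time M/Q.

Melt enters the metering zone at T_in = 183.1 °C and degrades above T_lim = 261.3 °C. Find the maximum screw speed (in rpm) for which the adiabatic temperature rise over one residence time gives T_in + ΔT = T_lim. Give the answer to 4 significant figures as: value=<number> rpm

Convert throughput: Q = 117.3 kg/h = 117.3/3600 = 0.0325833 kg/s
t_res = M / Q_s = 10.98 / 0.0325833 = 336.982 s
Geometry in SI: D = 38.7 mm → 0.0387 m, h = 6.36 mm → 0.00636 m
Allowable rise: ΔT_a = T_lim − T_in = 261.3 − 183.1 = 78.2 K
γ̇_max² = ΔT_a·ρ·cp / (η·t_res) = [78.2 × 1289 × 1581] / [2396 × 336.982] = 197.378 s⁻²
Take the square root: γ̇_max = √(197.378) = 14.0491 s⁻¹
N_max = γ̇_max h / (πD) = 14.0491·0.00636/(π·0.0387) = 0.734929 rev/s → ×60 = 44.0957 rpm

value=44.10 rpm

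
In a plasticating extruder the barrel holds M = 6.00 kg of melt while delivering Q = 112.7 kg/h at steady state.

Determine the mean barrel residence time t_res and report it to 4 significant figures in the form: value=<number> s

value=191.7 s

Throughput in SI: Q_s = 112.7 kg/h ÷ 3600 s/h = 0.0313056 kg/s
Mean residence time: t_res = M/Q_s = 6.00 kg / 0.0313056 kg/s = 191.659 s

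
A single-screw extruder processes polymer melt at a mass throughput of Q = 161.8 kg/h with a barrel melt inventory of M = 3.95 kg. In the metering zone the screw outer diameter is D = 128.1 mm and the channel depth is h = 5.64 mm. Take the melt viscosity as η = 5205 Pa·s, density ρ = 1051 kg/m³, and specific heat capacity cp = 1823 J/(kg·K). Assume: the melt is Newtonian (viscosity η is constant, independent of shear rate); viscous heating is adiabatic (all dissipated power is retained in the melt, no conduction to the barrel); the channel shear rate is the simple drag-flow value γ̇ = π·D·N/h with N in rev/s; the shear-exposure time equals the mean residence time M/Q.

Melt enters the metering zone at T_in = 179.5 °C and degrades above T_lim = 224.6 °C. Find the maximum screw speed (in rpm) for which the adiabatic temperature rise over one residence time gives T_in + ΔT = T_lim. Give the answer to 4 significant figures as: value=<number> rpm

value=11.56 rpm

Throughput in SI: Q_s = 161.8 kg/h ÷ 3600 s/h = 0.0449444 kg/s
t_res = M / Q_s = 3.95 / 0.0449444 = 87.8863 s
D = 128.1 mm = 0.1281 m;  h = 5.64 mm = 0.00564 m
ΔT_a = T_lim − T_in = 224.6 − 179.5 = 45.1 K
γ̇_max² = ΔT_a·ρ·cp/(η·t_res) = 45.1·1051·1823/(5205·87.8863) = 188.897 s⁻²
Take the square root: γ̇_max = √(188.897) = 13.744 s⁻¹
N_max = γ̇_max h / (πD) = 13.744·0.00564/(π·0.1281) = 0.192616 rev/s → ×60 = 11.557 rpm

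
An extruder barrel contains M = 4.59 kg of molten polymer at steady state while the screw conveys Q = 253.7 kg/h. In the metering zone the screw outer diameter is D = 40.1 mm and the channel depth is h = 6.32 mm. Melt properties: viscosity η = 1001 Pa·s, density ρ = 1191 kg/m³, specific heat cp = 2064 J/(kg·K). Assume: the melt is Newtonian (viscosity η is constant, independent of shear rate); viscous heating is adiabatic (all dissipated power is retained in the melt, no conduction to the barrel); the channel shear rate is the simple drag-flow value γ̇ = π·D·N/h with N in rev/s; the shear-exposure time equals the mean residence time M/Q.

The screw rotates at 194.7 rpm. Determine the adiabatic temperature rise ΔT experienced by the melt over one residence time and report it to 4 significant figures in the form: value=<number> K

value=111.0 K

Convert throughput: Q = 253.7 kg/h = 253.7/3600 = 0.0704722 kg/s
t_res = M / Q_s = 4.59 ÷ 0.0704722 = 65.132 s
Geometry in metres: D = 40.1 mm → 0.0401 m, h = 6.32 mm → 0.00632 m; screw speed N = 194.7 rpm = 3.245 rev/s
γ̇ = π·D·N / h = π · 0.0401 · 3.245 / 0.00632 = 64.6833 s⁻¹
ΔT = η·γ̇²·t_res/(ρ·cp) = [1001 × 64.6833² × 65.132] / [1191 × 2064] = 110.966 K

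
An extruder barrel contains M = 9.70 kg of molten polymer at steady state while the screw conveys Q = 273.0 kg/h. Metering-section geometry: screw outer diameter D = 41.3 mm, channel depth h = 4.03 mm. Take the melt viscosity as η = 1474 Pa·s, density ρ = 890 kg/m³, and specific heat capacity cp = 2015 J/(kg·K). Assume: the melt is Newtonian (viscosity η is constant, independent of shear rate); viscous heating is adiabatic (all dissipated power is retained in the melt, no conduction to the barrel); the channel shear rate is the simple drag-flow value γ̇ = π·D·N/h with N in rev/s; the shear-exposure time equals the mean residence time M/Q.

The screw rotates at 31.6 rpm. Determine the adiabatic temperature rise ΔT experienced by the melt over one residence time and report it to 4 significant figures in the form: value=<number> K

Throughput in SI: Q_s = 273.0 kg/h ÷ 3600 s/h = 0.0758333 kg/s
t_res = M / Q_s = 9.70 ÷ 0.0758333 = 127.912 s
Convert to SI: D = 0.0413 m, h = 0.00403 m, N = 31.6/60 = 0.526667 rev/s
γ̇ = π D N / h = (π)(0.0413)(0.526667) / 0.00403 = 16.9563 s⁻¹
ΔT = η·γ̇²·t_res / (ρ·cp) = 1474 · (16.9563)² · 127.912 / (890 · 2015) = 30.2277 K

value=30.23 K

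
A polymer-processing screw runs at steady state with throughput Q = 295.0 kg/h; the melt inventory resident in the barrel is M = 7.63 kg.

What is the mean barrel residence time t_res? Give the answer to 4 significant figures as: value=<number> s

value=93.11 s

Throughput in SI: Q_s = 295.0 kg/h ÷ 3600 s/h = 0.0819444 kg/s
Mean residence time: t_res = M/Q_s = 7.63 kg / 0.0819444 kg/s = 93.1119 s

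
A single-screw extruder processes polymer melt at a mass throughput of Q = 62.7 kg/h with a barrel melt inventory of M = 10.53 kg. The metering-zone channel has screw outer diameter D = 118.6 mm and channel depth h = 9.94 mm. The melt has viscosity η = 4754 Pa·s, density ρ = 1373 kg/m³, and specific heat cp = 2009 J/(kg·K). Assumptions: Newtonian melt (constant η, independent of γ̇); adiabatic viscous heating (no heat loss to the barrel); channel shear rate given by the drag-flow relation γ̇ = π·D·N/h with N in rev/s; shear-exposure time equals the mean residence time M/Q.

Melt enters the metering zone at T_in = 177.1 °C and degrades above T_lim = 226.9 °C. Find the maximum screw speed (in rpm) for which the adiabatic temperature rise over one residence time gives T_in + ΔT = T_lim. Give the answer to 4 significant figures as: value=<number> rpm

value=11.07 rpm

Convert throughput: Q = 62.7 kg/h = 62.7/3600 = 0.0174167 kg/s
t_res = M / Q_s = 10.53 ÷ 0.0174167 = 604.593 s
D = 118.6 mm = 0.1186 m;  h = 9.94 mm = 0.00994 m
ΔT_a = T_lim − T_in = 226.9 °C − 177.1 °C = 49.8 K
γ̇_max² = ΔT_a·ρ·cp / (η·t_res) = [49.8 × 1373 × 2009] / [4754 × 604.593] = 47.7922 s⁻²
γ̇_max = √47.7922 = 6.91319 s⁻¹
N_max = γ̇_max·h / (π·D) = 6.91319 · 0.00994 / (π · 0.1186) = 0.18443 rev/s = 11.0658 rpm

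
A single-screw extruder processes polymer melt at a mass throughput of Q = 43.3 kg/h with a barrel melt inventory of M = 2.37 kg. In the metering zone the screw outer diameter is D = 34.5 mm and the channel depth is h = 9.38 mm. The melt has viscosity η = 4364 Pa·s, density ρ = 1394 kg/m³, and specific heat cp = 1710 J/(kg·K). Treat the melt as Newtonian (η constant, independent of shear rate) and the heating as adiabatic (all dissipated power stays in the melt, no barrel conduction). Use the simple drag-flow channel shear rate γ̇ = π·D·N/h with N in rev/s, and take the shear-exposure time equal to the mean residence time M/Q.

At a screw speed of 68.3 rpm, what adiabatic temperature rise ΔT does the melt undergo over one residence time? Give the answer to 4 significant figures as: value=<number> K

value=62.41 K

Throughput in SI: Q_s = 43.3 kg/h ÷ 3600 s/h = 0.0120278 kg/s
t_res = M / Q_s = 2.37 ÷ 0.0120278 = 197.044 s
Convert to SI: D = 0.0345 m, h = 0.00938 m, N = 68.3/60 = 1.13833 rev/s
γ̇ = π D N / h = (π)(0.0345)(1.13833) / 0.00938 = 13.1533 s⁻¹
ΔT = η·γ̇²·t_res/(ρ·cp) = [4364 × 13.1533² × 197.044] / [1394 × 1710] = 62.4108 K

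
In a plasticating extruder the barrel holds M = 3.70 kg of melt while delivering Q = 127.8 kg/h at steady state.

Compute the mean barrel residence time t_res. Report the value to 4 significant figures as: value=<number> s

value=104.2 s

Throughput in SI: Q_s = 127.8 kg/h ÷ 3600 s/h = 0.0355 kg/s
t_res = M / Q_s = 3.70 / 0.0355 = 104.225 s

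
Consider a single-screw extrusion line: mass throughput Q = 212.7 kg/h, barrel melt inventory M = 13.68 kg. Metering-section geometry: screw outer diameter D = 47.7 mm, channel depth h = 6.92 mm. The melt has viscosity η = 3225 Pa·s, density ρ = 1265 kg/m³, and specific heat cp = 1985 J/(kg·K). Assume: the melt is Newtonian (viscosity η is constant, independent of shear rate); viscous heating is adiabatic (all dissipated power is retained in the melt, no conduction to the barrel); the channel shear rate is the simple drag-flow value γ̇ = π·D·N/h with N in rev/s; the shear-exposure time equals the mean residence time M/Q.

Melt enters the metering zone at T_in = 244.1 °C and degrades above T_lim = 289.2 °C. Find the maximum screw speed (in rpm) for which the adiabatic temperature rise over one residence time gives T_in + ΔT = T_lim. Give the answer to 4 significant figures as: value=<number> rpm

Q_s = Q / 3600 = 212.7 / 3600 = 0.0590833 kg/s
t_res = M / Q_s = 13.68 ÷ 0.0590833 = 231.537 s
D = 47.7 mm = 0.0477 m;  h = 6.92 mm = 0.00692 m
ΔT_a = T_lim − T_in = 289.2 − 244.1 = 45.1 K
γ̇_max² = ΔT_a·ρ·cp / (η·t_res) = [45.1 × 1265 × 1985] / [3225 × 231.537] = 151.662 s⁻²
γ̇_max = √151.662 = 12.3151 s⁻¹
Solve γ̇ = πDN/h for N: N_max = γ̇_max·h/(π·D) = 12.3151 × 0.00692 / (π × 0.0477) = 0.568691 rev/s = 34.1214 rpm

value=34.12 rpm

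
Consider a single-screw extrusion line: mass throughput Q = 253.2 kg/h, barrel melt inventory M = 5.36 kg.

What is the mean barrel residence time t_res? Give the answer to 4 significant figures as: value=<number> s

value=76.21 s

Throughput in SI: Q_s = 253.2 kg/h ÷ 3600 s/h = 0.0703333 kg/s
Mean residence time: t_res = M/Q_s = 5.36 kg / 0.0703333 kg/s = 76.2085 s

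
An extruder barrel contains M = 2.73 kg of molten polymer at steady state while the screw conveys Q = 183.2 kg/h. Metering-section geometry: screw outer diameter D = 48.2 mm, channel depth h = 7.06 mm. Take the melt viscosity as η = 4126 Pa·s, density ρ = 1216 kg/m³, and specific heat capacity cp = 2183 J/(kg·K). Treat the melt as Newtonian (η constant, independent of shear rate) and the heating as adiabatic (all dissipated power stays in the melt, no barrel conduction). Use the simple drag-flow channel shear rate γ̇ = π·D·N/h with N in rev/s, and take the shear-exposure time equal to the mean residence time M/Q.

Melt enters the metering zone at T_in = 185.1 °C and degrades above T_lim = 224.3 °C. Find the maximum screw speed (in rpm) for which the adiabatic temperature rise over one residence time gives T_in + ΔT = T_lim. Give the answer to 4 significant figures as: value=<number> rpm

value=60.65 rpm

Throughput in SI: Q_s = 183.2 kg/h ÷ 3600 s/h = 0.0508889 kg/s
t_res = M / Q_s = 2.73 / 0.0508889 = 53.6463 s
D = 48.2 mm = 0.0482 m;  h = 7.06 mm = 0.00706 m
ΔT_a = T_lim − T_in = 224.3 − 185.1 = 39.2 K
γ̇_max² = ΔT_a·ρ·cp / (η·t_res) = [39.2 × 1216 × 2183] / [4126 × 53.6463] = 470.115 s⁻²
γ̇_max = √470.115 = 21.6821 s⁻¹
Solve γ̇ = πDN/h for N: N_max = γ̇_max·h/(π·D) = 21.6821 × 0.00706 / (π × 0.0482) = 1.0109 rev/s = 60.6543 rpm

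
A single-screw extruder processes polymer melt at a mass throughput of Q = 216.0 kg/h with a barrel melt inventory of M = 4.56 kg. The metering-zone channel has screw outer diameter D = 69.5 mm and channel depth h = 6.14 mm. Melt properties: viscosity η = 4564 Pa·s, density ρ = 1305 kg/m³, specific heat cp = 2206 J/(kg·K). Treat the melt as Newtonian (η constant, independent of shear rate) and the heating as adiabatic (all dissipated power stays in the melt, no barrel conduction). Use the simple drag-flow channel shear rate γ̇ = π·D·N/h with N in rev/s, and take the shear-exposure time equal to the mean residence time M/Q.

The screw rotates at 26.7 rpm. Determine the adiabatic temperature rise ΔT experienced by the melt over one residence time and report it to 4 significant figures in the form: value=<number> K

Throughput in SI: Q_s = 216.0 kg/h ÷ 3600 s/h = 0.06 kg/s
t_res = M / Q_s = 4.56 ÷ 0.06 = 76 s
Geometry in metres: D = 69.5 mm → 0.0695 m, h = 6.14 mm → 0.00614 m; screw speed N = 26.7 rpm = 0.445 rev/s
γ̇ = π D N / h = (π)(0.0695)(0.445) / 0.00614 = 15.8244 s⁻¹
Adiabatic rise: ΔT = η γ̇² t_res / (ρ cp) = 4564·(15.8244)²·76 / (1305·2206) = 30.1714 K

value=30.17 K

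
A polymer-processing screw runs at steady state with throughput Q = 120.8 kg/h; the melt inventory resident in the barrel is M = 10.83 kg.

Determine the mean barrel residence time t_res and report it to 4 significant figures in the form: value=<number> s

value=322.7 s

Throughput in SI: Q_s = 120.8 kg/h ÷ 3600 s/h = 0.0335556 kg/s
t_res = M / Q_s = 10.83 ÷ 0.0335556 = 322.748 s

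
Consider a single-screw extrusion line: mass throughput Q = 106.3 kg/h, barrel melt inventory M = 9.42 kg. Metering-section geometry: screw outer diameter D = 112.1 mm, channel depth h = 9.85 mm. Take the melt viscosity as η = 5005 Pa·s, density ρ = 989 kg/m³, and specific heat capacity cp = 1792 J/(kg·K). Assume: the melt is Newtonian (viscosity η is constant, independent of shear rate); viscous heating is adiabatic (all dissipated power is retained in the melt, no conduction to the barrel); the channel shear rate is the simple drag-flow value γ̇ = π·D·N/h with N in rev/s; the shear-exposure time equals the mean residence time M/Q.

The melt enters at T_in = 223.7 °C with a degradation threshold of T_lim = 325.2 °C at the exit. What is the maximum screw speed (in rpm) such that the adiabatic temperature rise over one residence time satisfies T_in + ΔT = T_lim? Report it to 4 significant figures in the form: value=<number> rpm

value=17.81 rpm

Q_s = Q / 3600 = 106.3 / 3600 = 0.0295278 kg/s
t_res = M / Q_s = 9.42 ÷ 0.0295278 = 319.022 s
Geometry in SI: D = 112.1 mm → 0.1121 m, h = 9.85 mm → 0.00985 m
Allowable rise: ΔT_a = T_lim − T_in = 325.2 − 223.7 = 101.5 K
γ̇_max² = ΔT_a·ρ·cp/(η·t_res) = 101.5·989·1792/(5005·319.022) = 112.662 s⁻²
Take the square root: γ̇_max = √(112.662) = 10.6142 s⁻¹
N_max = γ̇_max h / (πD) = 10.6142·0.00985/(π·0.1121) = 0.296872 rev/s → ×60 = 17.8123 rpm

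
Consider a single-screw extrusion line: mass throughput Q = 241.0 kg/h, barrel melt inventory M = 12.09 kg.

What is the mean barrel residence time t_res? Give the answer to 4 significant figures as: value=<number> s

value=180.6 s

Throughput in SI: Q_s = 241.0 kg/h ÷ 3600 s/h = 0.0669444 kg/s
Mean residence time: t_res = M/Q_s = 12.09 kg / 0.0669444 kg/s = 180.598 s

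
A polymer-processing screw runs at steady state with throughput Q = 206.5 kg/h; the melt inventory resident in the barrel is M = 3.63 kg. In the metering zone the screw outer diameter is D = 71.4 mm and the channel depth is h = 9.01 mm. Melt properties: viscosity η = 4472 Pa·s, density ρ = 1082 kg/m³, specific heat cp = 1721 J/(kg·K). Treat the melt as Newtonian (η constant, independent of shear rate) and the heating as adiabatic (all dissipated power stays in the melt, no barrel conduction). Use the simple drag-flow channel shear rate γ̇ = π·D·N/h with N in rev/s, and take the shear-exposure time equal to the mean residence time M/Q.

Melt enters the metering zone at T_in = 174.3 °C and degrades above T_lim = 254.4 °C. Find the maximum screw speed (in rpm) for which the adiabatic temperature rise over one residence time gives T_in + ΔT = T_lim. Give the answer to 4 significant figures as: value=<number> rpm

value=55.33 rpm

Convert throughput: Q = 206.5 kg/h = 206.5/3600 = 0.0573611 kg/s
t_res = M / Q_s = 3.63 ÷ 0.0573611 = 63.2833 s
Geometry in SI: D = 71.4 mm → 0.0714 m, h = 9.01 mm → 0.00901 m
Allowable rise: ΔT_a = T_lim − T_in = 254.4 − 174.3 = 80.1 K
γ̇_max² = ΔT_a·ρ·cp / (η·t_res) = [80.1 × 1082 × 1721] / [4472 × 63.2833] = 527.048 s⁻²
Take the square root: γ̇_max = √(527.048) = 22.9575 s⁻¹
N_max = γ̇_max·h / (π·D) = 22.9575 · 0.00901 / (π · 0.0714) = 0.92215 rev/s = 55.329 rpm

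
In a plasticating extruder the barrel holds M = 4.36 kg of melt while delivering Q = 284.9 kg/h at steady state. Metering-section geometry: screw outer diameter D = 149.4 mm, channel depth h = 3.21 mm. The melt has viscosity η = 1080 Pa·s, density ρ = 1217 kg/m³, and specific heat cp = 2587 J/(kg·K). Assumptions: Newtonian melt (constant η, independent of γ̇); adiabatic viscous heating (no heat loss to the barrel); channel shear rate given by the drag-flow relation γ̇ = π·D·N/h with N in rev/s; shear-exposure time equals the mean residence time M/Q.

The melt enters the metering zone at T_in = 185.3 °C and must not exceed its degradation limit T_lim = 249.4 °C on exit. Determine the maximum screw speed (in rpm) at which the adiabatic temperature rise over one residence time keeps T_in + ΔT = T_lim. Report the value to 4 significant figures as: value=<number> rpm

Throughput in SI: Q_s = 284.9 kg/h ÷ 3600 s/h = 0.0791389 kg/s
Mean residence time: t_res = M/Q_s = 4.36 kg / 0.0791389 kg/s = 55.093 s
Convert to metres: D = 0.1494 m, h = 0.00321 m
Allowable rise: ΔT_a = T_lim − T_in = 249.4 − 185.3 = 64.1 K
Invert ΔT = ηγ̇²t_res/(ρcp) for γ̇: γ̇_max² = ΔT_a ρ cp / (η t_res) = 64.1·1217·2587 / (1080·55.093) = 3391.76 s⁻²
γ̇_max = √3391.76 = 58.2388 s⁻¹
Solve γ̇ = πDN/h for N: N_max = γ̇_max·h/(π·D) = 58.2388 × 0.00321 / (π × 0.1494) = 0.398306 rev/s = 23.8984 rpm

value=23.90 rpm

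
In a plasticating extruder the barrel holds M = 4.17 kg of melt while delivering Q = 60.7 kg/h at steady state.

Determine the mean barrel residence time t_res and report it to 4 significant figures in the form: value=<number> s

value=247.3 s

Convert throughput: Q = 60.7 kg/h = 60.7/3600 = 0.0168611 kg/s
t_res = M / Q_s = 4.17 ÷ 0.0168611 = 247.315 s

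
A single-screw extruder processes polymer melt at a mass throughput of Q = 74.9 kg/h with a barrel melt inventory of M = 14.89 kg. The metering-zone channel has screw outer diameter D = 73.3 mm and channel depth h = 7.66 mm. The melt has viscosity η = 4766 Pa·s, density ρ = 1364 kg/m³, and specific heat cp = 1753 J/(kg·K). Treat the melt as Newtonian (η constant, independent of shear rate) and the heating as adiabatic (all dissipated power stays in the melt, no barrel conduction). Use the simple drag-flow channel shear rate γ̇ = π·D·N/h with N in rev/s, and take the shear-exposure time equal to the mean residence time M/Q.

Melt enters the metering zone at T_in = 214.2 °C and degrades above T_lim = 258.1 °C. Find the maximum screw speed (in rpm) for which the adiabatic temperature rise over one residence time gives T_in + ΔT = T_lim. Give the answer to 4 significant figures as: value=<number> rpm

value=11.07 rpm

Throughput in SI: Q_s = 74.9 kg/h ÷ 3600 s/h = 0.0208056 kg/s
t_res = M / Q_s = 14.89 / 0.0208056 = 715.674 s
Geometry in SI: D = 73.3 mm → 0.0733 m, h = 7.66 mm → 0.00766 m
ΔT_a = T_lim − T_in = 258.1 °C − 214.2 °C = 43.9 K
γ̇_max² = ΔT_a·ρ·cp/(η·t_res) = 43.9·1364·1753/(4766·715.674) = 30.7745 s⁻²
γ̇_max = sqrt(30.7745) = 5.54748 s⁻¹
N_max = γ̇_max·h / (π·D) = 5.54748 · 0.00766 / (π · 0.0733) = 0.184532 rev/s = 11.0719 rpm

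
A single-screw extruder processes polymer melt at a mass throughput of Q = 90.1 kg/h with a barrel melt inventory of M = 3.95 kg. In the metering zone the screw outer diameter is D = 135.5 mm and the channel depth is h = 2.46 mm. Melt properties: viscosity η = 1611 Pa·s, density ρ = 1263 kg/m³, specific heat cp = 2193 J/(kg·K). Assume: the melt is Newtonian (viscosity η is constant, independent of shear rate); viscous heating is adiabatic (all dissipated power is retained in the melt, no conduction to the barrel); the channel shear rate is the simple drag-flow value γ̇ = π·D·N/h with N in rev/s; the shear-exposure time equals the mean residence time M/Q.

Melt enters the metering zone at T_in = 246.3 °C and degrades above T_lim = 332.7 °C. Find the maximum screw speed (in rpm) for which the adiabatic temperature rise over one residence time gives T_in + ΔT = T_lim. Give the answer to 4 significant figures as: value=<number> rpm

value=10.64 rpm

Throughput in SI: Q_s = 90.1 kg/h ÷ 3600 s/h = 0.0250278 kg/s
t_res = M / Q_s = 3.95 / 0.0250278 = 157.825 s
Convert to metres: D = 0.1355 m, h = 0.00246 m
Allowable rise: ΔT_a = T_lim − T_in = 332.7 − 246.3 = 86.4 K
Invert ΔT = ηγ̇²t_res/(ρcp) for γ̇: γ̇_max² = ΔT_a ρ cp / (η t_res) = 86.4·1263·2193 / (1611·157.825) = 941.207 s⁻²
Take the square root: γ̇_max = √(941.207) = 30.6791 s⁻¹
N_max = γ̇_max h / (πD) = 30.6791·0.00246/(π·0.1355) = 0.177292 rev/s → ×60 = 10.6375 rpm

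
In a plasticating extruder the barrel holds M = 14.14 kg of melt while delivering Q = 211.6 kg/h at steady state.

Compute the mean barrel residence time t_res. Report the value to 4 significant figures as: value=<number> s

Throughput in SI: Q_s = 211.6 kg/h ÷ 3600 s/h = 0.0587778 kg/s
Mean residence time: t_res = M/Q_s = 14.14 kg / 0.0587778 kg/s = 240.567 s

value=240.6 s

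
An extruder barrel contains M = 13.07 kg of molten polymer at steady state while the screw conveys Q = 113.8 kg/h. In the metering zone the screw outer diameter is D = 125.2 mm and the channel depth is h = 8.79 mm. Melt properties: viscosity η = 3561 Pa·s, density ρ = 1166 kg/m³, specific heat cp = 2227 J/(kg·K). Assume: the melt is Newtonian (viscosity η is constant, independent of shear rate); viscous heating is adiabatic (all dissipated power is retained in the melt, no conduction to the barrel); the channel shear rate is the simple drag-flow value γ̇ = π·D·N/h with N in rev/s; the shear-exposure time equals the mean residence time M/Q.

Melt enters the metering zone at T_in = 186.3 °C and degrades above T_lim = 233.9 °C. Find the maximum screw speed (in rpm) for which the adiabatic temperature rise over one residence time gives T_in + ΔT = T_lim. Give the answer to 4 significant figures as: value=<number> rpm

value=12.29 rpm

Throughput in SI: Q_s = 113.8 kg/h ÷ 3600 s/h = 0.0316111 kg/s
Mean residence time: t_res = M/Q_s = 13.07 kg / 0.0316111 kg/s = 413.462 s
D = 125.2 mm = 0.1252 m;  h = 8.79 mm = 0.00879 m
Allowable rise: ΔT_a = T_lim − T_in = 233.9 − 186.3 = 47.6 K
Invert ΔT = ηγ̇²t_res/(ρcp) for γ̇: γ̇_max² = ΔT_a ρ cp / (η t_res) = 47.6·1166·2227 / (3561·413.462) = 83.9495 s⁻²
Take the square root: γ̇_max = √(83.9495) = 9.16239 s⁻¹
N_max = γ̇_max·h / (π·D) = 9.16239 · 0.00879 / (π · 0.1252) = 0.204759 rev/s = 12.2856 rpm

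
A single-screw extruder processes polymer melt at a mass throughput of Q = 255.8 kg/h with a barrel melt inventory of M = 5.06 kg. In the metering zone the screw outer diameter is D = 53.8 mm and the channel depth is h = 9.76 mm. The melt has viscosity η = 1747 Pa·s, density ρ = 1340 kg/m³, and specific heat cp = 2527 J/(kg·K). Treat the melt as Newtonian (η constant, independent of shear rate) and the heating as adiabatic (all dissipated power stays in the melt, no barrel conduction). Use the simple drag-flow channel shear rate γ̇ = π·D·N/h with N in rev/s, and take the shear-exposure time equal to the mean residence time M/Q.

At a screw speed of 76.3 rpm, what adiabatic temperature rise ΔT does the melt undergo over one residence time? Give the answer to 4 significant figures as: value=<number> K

value=17.82 K

Convert throughput: Q = 255.8 kg/h = 255.8/3600 = 0.0710556 kg/s
t_res = M / Q_s = 5.06 / 0.0710556 = 71.2119 s
Convert to SI: D = 0.0538 m, h = 0.00976 m, N = 76.3/60 = 1.27167 rev/s
Shear rate: γ̇ = πDN/h = π·0.0538·1.27167/0.00976 = 22.0219 s⁻¹
ΔT = η·γ̇²·t_res/(ρ·cp) = [1747 × 22.0219² × 71.2119] / [1340 × 2527] = 17.8175 K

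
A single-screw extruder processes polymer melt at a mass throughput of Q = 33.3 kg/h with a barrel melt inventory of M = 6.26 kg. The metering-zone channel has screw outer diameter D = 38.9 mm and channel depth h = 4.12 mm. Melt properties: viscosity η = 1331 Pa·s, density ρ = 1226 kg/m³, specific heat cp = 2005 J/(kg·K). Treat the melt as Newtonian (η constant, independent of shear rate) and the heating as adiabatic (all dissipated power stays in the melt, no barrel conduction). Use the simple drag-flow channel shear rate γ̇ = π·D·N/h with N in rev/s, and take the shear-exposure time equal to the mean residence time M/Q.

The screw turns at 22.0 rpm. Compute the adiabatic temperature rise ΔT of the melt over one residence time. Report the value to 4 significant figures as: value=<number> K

value=43.35 K

Throughput in SI: Q_s = 33.3 kg/h ÷ 3600 s/h = 0.00925 kg/s
Mean residence time: t_res = M/Q_s = 6.26 kg / 0.00925 kg/s = 676.757 s
Geometry in metres: D = 38.9 mm → 0.0389 m, h = 4.12 mm → 0.00412 m; screw speed N = 22.0 rpm = 0.366667 rev/s
γ̇ = π·D·N / h = π · 0.0389 · 0.366667 / 0.00412 = 10.8761 s⁻¹
ΔT = η·γ̇²·t_res / (ρ·cp) = 1331 · (10.8761)² · 676.757 / (1226 · 2005) = 43.3464 K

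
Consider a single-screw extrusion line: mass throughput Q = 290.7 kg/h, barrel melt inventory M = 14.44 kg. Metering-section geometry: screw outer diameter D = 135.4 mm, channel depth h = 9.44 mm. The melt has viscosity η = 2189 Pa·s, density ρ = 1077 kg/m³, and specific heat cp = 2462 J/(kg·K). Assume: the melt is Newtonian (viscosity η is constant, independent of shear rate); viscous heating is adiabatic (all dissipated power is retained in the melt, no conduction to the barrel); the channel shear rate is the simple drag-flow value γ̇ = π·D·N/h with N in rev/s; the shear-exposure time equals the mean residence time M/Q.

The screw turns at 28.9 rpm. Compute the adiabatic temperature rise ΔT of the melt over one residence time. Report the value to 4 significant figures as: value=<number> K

value=69.54 K

Convert throughput: Q = 290.7 kg/h = 290.7/3600 = 0.08075 kg/s
t_res = M / Q_s = 14.44 ÷ 0.08075 = 178.824 s
D = 135.4 mm = 0.1354 m;  h = 9.44 mm = 0.00944 m;  N = 28.9 rpm / 60 = 0.481667 rev/s
Shear rate: γ̇ = πDN/h = π·0.1354·0.481667/0.00944 = 21.7042 s⁻¹
Adiabatic rise: ΔT = η γ̇² t_res / (ρ cp) = 2189·(21.7042)²·178.824 / (1077·2462) = 69.5429 K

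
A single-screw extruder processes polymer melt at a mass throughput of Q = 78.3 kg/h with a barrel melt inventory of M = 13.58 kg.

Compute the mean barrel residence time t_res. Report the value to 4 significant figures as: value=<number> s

Q_s = Q / 3600 = 78.3 / 3600 = 0.02175 kg/s
Mean residence time: t_res = M/Q_s = 13.58 kg / 0.02175 kg/s = 624.368 s

value=624.4 s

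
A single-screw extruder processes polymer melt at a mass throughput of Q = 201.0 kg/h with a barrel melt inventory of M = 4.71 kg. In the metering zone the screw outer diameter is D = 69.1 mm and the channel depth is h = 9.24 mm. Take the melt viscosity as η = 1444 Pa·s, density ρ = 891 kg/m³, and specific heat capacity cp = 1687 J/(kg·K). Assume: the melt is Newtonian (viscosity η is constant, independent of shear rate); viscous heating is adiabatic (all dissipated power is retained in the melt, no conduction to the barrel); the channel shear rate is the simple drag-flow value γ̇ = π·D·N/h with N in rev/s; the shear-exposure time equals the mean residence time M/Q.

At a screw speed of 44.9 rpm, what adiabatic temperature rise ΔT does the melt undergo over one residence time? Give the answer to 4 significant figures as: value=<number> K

value=25.05 K

Convert throughput: Q = 201.0 kg/h = 201.0/3600 = 0.0558333 kg/s
t_res = M / Q_s = 4.71 / 0.0558333 = 84.3582 s
Geometry in metres: D = 69.1 mm → 0.0691 m, h = 9.24 mm → 0.00924 m; screw speed N = 44.9 rpm = 0.748333 rev/s
γ̇ = π·D·N / h = π · 0.0691 · 0.748333 / 0.00924 = 17.5813 s⁻¹
Adiabatic rise: ΔT = η γ̇² t_res / (ρ cp) = 1444·(17.5813)²·84.3582 / (891·1687) = 25.0498 K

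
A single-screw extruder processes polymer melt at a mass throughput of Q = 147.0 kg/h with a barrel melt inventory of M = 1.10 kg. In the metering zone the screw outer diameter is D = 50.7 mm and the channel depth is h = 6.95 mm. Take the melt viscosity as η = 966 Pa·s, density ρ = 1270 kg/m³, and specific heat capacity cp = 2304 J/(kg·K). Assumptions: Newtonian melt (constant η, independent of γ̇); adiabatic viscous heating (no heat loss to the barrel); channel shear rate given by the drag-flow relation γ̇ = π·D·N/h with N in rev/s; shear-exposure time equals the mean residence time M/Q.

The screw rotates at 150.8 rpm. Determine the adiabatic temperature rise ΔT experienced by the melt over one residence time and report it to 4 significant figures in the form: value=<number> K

value=29.51 K

Convert throughput: Q = 147.0 kg/h = 147.0/3600 = 0.0408333 kg/s
Mean residence time: t_res = M/Q_s = 1.10 kg / 0.0408333 kg/s = 26.9388 s
D = 50.7 mm = 0.0507 m;  h = 6.95 mm = 0.00695 m;  N = 150.8 rpm / 60 = 2.51333 rev/s
γ̇ = π·D·N / h = π · 0.0507 · 2.51333 / 0.00695 = 57.6001 s⁻¹
ΔT = η·γ̇²·t_res / (ρ·cp) = 966 · (57.6001)² · 26.9388 / (1270 · 2304) = 29.5063 K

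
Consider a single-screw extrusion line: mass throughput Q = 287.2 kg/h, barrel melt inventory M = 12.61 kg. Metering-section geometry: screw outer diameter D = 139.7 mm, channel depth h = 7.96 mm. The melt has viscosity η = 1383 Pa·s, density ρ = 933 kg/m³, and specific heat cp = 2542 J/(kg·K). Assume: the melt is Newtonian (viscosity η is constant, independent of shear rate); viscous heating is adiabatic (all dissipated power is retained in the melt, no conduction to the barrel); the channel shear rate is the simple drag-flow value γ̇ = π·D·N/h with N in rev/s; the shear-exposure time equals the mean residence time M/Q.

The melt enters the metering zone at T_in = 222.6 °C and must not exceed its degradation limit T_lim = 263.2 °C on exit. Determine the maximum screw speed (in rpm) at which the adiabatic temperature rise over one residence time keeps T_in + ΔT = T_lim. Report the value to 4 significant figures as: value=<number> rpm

value=22.84 rpm

Q_s = Q / 3600 = 287.2 / 3600 = 0.0797778 kg/s
Mean residence time: t_res = M/Q_s = 12.61 kg / 0.0797778 kg/s = 158.064 s
D = 139.7 mm = 0.1397 m;  h = 7.96 mm = 0.00796 m
Allowable rise: ΔT_a = T_lim − T_in = 263.2 − 222.6 = 40.6 K
γ̇_max² = ΔT_a·ρ·cp / (η·t_res) = [40.6 × 933 × 2542] / [1383 × 158.064] = 440.482 s⁻²
γ̇_max = √440.482 = 20.9877 s⁻¹
N_max = γ̇_max·h / (π·D) = 20.9877 · 0.00796 / (π · 0.1397) = 0.380654 rev/s = 22.8393 rpm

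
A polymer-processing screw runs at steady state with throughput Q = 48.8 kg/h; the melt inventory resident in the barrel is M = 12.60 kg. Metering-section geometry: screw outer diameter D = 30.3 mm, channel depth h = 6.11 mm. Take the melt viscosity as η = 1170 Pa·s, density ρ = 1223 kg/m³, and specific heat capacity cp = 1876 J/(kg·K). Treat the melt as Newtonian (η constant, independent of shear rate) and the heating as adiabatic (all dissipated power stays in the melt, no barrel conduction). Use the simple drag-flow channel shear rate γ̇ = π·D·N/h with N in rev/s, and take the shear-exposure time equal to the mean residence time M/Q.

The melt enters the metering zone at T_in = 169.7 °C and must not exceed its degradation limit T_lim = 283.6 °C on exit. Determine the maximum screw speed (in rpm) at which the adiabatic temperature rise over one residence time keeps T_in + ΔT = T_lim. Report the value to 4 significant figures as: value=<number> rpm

value=59.70 rpm

Throughput in SI: Q_s = 48.8 kg/h ÷ 3600 s/h = 0.0135556 kg/s
t_res = M / Q_s = 12.60 / 0.0135556 = 929.508 s
D = 30.3 mm = 0.0303 m;  h = 6.11 mm = 0.00611 m
ΔT_a = T_lim − T_in = 283.6 − 169.7 = 113.9 K
γ̇_max² = ΔT_a·ρ·cp / (η·t_res) = [113.9 × 1223 × 1876] / [1170 × 929.508] = 240.295 s⁻²
γ̇_max = √240.295 = 15.5014 s⁻¹
N_max = γ̇_max·h / (π·D) = 15.5014 · 0.00611 / (π · 0.0303) = 0.994994 rev/s = 59.6997 rpm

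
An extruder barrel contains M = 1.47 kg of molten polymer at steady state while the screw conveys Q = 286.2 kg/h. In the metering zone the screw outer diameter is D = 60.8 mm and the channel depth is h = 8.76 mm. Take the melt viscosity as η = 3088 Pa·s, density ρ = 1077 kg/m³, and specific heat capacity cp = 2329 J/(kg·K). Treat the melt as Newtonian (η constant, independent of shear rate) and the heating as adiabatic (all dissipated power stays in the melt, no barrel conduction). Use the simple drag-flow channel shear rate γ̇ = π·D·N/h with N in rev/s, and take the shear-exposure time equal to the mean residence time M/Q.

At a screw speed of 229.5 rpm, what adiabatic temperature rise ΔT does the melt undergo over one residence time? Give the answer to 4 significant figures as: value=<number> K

value=158.3 K

Convert throughput: Q = 286.2 kg/h = 286.2/3600 = 0.0795 kg/s
Mean residence time: t_res = M/Q_s = 1.47 kg / 0.0795 kg/s = 18.4906 s
Convert to SI: D = 0.0608 m, h = 0.00876 m, N = 229.5/60 = 3.825 rev/s
Shear rate: γ̇ = πDN/h = π·0.0608·3.825/0.00876 = 83.4028 s⁻¹
Adiabatic rise: ΔT = η γ̇² t_res / (ρ cp) = 3088·(83.4028)²·18.4906 / (1077·2329) = 158.345 K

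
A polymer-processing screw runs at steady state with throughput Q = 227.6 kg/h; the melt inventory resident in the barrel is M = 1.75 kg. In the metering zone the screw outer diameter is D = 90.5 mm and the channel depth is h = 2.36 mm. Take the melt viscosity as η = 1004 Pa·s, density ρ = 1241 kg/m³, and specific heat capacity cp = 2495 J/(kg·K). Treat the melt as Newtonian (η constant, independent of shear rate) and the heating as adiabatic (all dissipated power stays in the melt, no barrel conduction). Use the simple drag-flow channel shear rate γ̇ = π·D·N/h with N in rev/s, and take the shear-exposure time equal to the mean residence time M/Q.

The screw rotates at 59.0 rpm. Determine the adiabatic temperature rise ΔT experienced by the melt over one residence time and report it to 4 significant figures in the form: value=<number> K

value=126.0 K

Q_s = Q / 3600 = 227.6 / 3600 = 0.0632222 kg/s
Mean residence time: t_res = M/Q_s = 1.75 kg / 0.0632222 kg/s = 27.6801 s
Convert to SI: D = 0.0905 m, h = 0.00236 m, N = 59.0/60 = 0.983333 rev/s
γ̇ = π D N / h = (π)(0.0905)(0.983333) / 0.00236 = 118.464 s⁻¹
Adiabatic rise: ΔT = η γ̇² t_res / (ρ cp) = 1004·(118.464)²·27.6801 / (1241·2495) = 125.96 K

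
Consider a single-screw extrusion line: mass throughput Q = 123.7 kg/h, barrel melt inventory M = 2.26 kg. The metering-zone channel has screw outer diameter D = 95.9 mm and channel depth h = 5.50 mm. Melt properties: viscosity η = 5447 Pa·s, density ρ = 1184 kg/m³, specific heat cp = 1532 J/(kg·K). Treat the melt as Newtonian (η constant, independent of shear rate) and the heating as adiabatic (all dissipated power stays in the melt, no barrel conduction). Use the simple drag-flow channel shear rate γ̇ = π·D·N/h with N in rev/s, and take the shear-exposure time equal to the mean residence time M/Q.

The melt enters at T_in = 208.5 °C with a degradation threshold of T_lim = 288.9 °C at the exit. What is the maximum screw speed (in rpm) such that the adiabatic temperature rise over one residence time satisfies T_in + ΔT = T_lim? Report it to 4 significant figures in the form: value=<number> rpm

value=22.10 rpm

Q_s = Q / 3600 = 123.7 / 3600 = 0.0343611 kg/s
t_res = M / Q_s = 2.26 / 0.0343611 = 65.772 s
Convert to metres: D = 0.0959 m, h = 0.0055 m
Allowable rise: ΔT_a = T_lim − T_in = 288.9 − 208.5 = 80.4 K
Invert ΔT = ηγ̇²t_res/(ρcp) for γ̇: γ̇_max² = ΔT_a ρ cp / (η t_res) = 80.4·1184·1532 / (5447·65.772) = 407.069 s⁻²
Take the square root: γ̇_max = √(407.069) = 20.1759 s⁻¹
N_max = γ̇_max·h / (π·D) = 20.1759 · 0.0055 / (π · 0.0959) = 0.368322 rev/s = 22.0993 rpm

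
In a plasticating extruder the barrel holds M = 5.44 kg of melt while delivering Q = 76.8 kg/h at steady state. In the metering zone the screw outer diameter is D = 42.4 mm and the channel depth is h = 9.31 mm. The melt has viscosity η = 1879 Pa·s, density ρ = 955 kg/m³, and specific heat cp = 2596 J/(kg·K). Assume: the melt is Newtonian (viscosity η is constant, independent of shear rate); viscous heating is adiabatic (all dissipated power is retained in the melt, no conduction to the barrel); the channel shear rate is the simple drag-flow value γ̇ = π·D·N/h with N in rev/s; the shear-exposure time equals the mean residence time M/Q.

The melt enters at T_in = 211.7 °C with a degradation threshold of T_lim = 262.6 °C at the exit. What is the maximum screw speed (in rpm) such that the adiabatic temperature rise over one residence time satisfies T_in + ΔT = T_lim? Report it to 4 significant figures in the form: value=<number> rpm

Convert throughput: Q = 76.8 kg/h = 76.8/3600 = 0.0213333 kg/s
Mean residence time: t_res = M/Q_s = 5.44 kg / 0.0213333 kg/s = 255 s
Convert to metres: D = 0.0424 m, h = 0.00931 m
Allowable rise: ΔT_a = T_lim − T_in = 262.6 − 211.7 = 50.9 K
γ̇_max² = ΔT_a·ρ·cp/(η·t_res) = 50.9·955·2596/(1879·255) = 263.365 s⁻²
γ̇_max = √263.365 = 16.2285 s⁻¹
N_max = γ̇_max·h / (π·D) = 16.2285 · 0.00931 / (π · 0.0424) = 1.13426 rev/s = 68.0557 rpm

value=68.06 rpm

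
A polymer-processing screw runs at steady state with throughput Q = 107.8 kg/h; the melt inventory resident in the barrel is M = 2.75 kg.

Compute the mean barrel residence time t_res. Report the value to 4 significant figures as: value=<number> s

Throughput in SI: Q_s = 107.8 kg/h ÷ 3600 s/h = 0.0299444 kg/s
t_res = M / Q_s = 2.75 ÷ 0.0299444 = 91.8367 s

value=91.84 s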